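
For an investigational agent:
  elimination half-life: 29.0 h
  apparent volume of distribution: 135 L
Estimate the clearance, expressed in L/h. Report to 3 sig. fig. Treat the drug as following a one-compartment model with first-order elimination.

k = ln2 / t½ = 0.693147 / 29.0 = 0.02390 h⁻¹
CL = k × Vd = 0.02390 × 135 = 3.227 L/h

3.23 L/h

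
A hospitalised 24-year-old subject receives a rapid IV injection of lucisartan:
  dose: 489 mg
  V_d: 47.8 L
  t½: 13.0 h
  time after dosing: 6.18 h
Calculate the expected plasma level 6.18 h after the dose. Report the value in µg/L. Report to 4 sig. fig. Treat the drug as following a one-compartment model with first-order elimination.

C₀ = Dose / Vd = 489.0 / 47.8 = 10.23 mg/L
k = ln2 / t½ = 0.693147 / 13.0 = 0.05332 h⁻¹
C = C₀ · e^(−k·t) = 10.23 × e^(−0.05332 × 6.18)
  = 10.23 × 0.7193 = 7.358 mg/L
Convert: 7.358 mg/L × 1000 = 7358 µg/L

7358 µg/L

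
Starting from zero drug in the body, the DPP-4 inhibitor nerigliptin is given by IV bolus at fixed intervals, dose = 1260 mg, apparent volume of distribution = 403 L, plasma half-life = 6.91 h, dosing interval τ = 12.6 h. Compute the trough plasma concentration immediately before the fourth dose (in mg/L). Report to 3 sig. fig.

C₀ per dose = Dose / Vd = 1260 / 403 = 3.127 mg/L
k = ln2 / t½ = 0.693147 / 6.91 = 0.1003 h⁻¹
Fraction remaining after one interval: r = e^(−kτ) = e^(−0.1003 × 12.6) = 0.2826
Before dose 4, 3 doses have been given (aged 1τ, 2τ, 3τ).
C_trough = C₀ × (r + r² + … + r^3) = C₀ × r(1−r^3)/(1−r)
        = 3.127 × 0.2826 × (1 − 0.02257) / (1 − 0.2826) = 1.204 mg/L

1.20 mg/L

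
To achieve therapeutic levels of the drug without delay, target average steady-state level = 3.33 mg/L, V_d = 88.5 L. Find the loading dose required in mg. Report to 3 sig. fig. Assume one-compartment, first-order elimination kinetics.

295 mg

LD = Css × Vd = 3.33 × 88.5 = 294.7 mg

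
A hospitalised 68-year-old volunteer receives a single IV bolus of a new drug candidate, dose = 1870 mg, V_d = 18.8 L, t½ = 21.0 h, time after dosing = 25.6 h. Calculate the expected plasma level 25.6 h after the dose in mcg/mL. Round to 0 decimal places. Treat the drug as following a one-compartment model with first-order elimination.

43 mcg/mL

C₀ = Dose / Vd = 1870 / 18.8 = 99.47 mg/L
k = ln2 / t½ = 0.693147 / 21.0 = 0.03301 h⁻¹
C = C₀ · e^(−k·t) = 99.47 × e^(−0.03301 × 25.6)
  = 99.47 × 0.4295 = 42.72 mg/L
(42.72 mg/L = 42.72 mcg/mL)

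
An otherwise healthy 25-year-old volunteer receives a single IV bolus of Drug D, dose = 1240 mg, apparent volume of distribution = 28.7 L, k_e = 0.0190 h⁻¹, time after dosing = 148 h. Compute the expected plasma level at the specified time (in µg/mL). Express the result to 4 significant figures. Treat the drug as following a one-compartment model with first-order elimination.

2.596 µg/mL

C₀ = Dose / Vd = 1240 / 28.7 = 43.21 mg/L
C = C₀ · e^(−k·t) = 43.21 × e^(−0.01900 × 148)
  = 43.21 × 0.06008 = 2.596 mg/L
(2.596 mg/L = 2.596 µg/mL)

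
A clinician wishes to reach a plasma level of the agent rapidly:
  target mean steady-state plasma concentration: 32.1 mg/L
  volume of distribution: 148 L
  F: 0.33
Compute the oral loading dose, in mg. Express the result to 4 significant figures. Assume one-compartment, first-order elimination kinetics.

14400 mg

LD = Css × Vd / F = 32.1 × 148 / 0.33 = 14400 mg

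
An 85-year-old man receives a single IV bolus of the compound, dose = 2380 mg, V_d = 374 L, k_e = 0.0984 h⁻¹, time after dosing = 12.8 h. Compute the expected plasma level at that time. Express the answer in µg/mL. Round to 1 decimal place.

1.8 µg/mL

C₀ = Dose / Vd = 2380 / 374 = 6.364 mg/L
C = C₀ · e^(−k·t) = 6.364 × e^(−0.09840 × 12.8)
  = 6.364 × 0.2838 = 1.806 mg/L
(1.806 mg/L = 1.806 µg/mL)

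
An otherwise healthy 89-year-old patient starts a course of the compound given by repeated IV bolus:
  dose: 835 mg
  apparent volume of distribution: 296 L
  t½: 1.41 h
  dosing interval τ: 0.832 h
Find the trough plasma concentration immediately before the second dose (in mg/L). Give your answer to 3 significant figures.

1.87 mg/L

C₀ per dose = Dose / Vd = 835 / 296 = 2.821 mg/L
k = ln2 / t½ = 0.693147 / 1.41 = 0.4916 h⁻¹
Fraction remaining after one interval: r = e^(−kτ) = e^(−0.4916 × 0.832) = 0.6643
Before dose 2, 1 dose has been given (aged 1τ).
C_trough = C₀ × r = 2.821 × 0.6643 = 1.874 mg/L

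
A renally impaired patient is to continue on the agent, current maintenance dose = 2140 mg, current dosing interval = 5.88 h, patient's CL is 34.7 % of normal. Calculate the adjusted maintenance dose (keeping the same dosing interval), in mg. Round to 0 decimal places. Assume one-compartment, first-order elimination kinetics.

743 mg

To keep the same average steady-state level, dosing rate must scale with clearance.
CL ratio = 34.7 / 100 = 0.3470
New dose (same interval) = 2140 × 0.3470 = 742.6 mg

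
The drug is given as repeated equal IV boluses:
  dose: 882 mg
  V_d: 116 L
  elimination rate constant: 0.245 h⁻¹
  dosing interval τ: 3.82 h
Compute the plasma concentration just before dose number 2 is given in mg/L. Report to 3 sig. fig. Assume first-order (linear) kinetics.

2.98 mg/L

C₀ per dose = Dose / Vd = 882 / 116 = 7.603 mg/L
Fraction remaining after one interval: r = e^(−kτ) = e^(−0.2450 × 3.82) = 0.3922
Before dose 2, 1 dose has been given (aged 1τ).
C_trough = C₀ × r = 7.603 × 0.3922 = 2.982 mg/L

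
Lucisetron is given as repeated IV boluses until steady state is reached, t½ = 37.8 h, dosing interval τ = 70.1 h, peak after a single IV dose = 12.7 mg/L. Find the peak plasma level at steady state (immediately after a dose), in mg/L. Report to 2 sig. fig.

18 mg/L

k = ln2 / t½ = 0.693147 / 37.8 = 0.01834 h⁻¹
e^(−kτ) = e^(−0.01834 × 70.1) = 0.2765
Accumulation ratio R = 1 / (1 − e^(−kτ)) = 1 / (1 − 0.2765) = 1.382
Steady-state peak = C₀ × R = 12.7 × 1.382 = 17.55 mg/L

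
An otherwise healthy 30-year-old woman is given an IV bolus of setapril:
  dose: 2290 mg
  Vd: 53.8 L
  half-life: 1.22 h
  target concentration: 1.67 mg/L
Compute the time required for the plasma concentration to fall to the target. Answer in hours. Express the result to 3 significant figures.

C₀ = Dose / Vd = 2290 / 53.8 = 42.57 mg/L
k = ln2 / t½ = 0.693147 / 1.22 = 0.5682 h⁻¹
t = ln(C₀ / C) / k = ln(42.57 / 1.67) / 0.5682
  = ln(25.49) / 0.5682 = 3.238 / 0.5682 = 5.699 h

5.70 h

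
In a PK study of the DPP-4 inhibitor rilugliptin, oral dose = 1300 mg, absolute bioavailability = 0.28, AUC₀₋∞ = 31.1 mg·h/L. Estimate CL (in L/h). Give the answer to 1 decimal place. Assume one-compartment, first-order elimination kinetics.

11.7 L/h

CL = F·Dose / AUC = 0.28 × 1300 / 31.1 = 11.70 L/h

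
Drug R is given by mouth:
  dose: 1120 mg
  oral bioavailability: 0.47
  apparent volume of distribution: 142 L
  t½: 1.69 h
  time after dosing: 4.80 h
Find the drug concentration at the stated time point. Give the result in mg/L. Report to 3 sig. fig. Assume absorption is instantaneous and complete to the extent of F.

Amount reaching circulation = F × Dose = 0.47 × 1120 = 526.4 mg
C₀ = F·Dose / Vd = 526.4 / 142 = 3.707 mg/L
k = ln2 / t½ = 0.693147 / 1.69 = 0.4101 h⁻¹
C = C₀ · e^(−k·t) = 3.707 × e^(−0.4101 × 4.80)
  = 3.707 × 0.1397 = 0.5179 mg/L

0.518 mg/L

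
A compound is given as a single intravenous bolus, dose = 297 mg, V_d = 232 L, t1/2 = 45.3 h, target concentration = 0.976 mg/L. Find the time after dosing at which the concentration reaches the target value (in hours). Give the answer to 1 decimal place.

C₀ = Dose / Vd = 297.0 / 232 = 1.280 mg/L
k = ln2 / t½ = 0.693147 / 45.3 = 0.01530 h⁻¹
t = ln(C₀ / C) / k = ln(1.280 / 0.976) / 0.01530
  = ln(1.311) / 0.01530 = 0.2708 / 0.01530 = 17.70 h

17.7 h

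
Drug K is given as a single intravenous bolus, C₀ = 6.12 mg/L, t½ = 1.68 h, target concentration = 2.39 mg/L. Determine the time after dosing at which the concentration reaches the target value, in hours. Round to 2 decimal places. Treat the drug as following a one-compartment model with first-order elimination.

k = ln2 / t½ = 0.693147 / 1.68 = 0.4126 h⁻¹
t = ln(C₀ / C) / k = ln(6.120 / 2.39) / 0.4126
  = ln(2.561) / 0.4126 = 0.9404 / 0.4126 = 2.279 h

2.28 h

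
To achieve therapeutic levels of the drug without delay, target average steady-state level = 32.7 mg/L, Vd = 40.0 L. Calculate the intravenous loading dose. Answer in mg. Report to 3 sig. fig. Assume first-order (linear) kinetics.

LD = Css × Vd = 32.7 × 40.0 = 1308 mg

1310 mg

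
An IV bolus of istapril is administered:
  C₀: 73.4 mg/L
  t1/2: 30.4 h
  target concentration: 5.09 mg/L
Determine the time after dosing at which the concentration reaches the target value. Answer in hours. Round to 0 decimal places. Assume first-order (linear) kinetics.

117 h

k = ln2 / t½ = 0.693147 / 30.4 = 0.02280 h⁻¹
t = ln(C₀ / C) / k = ln(73.40 / 5.09) / 0.02280
  = ln(14.42) / 0.02280 = 2.669 / 0.02280 = 117.1 h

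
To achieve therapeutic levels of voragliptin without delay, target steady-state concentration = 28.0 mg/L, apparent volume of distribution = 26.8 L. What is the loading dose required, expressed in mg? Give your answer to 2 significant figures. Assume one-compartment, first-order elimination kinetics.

LD = Css × Vd = 28.0 × 26.8 = 750.4 mg

750 mg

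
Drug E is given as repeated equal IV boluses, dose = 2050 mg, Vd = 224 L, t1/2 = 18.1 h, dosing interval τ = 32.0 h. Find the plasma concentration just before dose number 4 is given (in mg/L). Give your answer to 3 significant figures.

3.71 mg/L

C₀ per dose = Dose / Vd = 2050 / 224 = 9.152 mg/L
k = ln2 / t½ = 0.693147 / 18.1 = 0.03830 h⁻¹
Fraction remaining after one interval: r = e^(−kτ) = e^(−0.03830 × 32.0) = 0.2936
Before dose 4, 3 doses have been given (aged 1τ, 2τ, 3τ).
C_trough = C₀ × (r + r² + … + r^3) = C₀ × r(1−r^3)/(1−r)
        = 9.152 × 0.2936 × (1 − 0.02531) / (1 − 0.2936) = 3.708 mg/L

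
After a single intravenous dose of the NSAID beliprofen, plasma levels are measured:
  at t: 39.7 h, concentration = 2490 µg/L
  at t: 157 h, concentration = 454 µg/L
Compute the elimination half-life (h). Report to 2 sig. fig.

k = ln(C₁/C₂) / (t₂ − t₁) = ln(2490/454) / (157 − 39.7)
  = 1.702 / 117.3 = 0.01451 h⁻¹
t½ = ln2 / k = 0.693147 / 0.01451 = 47.77 h

48 h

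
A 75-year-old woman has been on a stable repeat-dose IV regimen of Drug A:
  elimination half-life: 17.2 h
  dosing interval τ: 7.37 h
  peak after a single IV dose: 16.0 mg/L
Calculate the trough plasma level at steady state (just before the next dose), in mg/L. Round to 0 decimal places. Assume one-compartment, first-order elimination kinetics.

k = ln2 / t½ = 0.693147 / 17.2 = 0.04030 h⁻¹
e^(−kτ) = e^(−0.04030 × 7.37) = 0.7430
Accumulation ratio R = 1 / (1 − e^(−kτ)) = 1 / (1 − 0.7430) = 3.891
Steady-state trough = C₀ × R × e^(−kτ) = 16.0 × 3.891 × 0.7430 = 46.26 mg/L

46 mg/L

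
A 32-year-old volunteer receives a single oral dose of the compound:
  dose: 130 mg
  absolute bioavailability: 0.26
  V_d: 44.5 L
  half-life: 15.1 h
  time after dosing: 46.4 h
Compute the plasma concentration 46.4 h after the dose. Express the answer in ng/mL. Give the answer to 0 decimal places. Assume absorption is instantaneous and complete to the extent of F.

Amount reaching circulation = F × Dose = 0.26 × 130.0 = 33.80 mg
C₀ = F·Dose / Vd = 33.80 / 44.5 = 0.7596 mg/L
k = ln2 / t½ = 0.693147 / 15.1 = 0.04590 h⁻¹
C = C₀ · e^(−k·t) = 0.7596 × e^(−0.04590 × 46.4)
  = 0.7596 × 0.1189 = 0.09032 mg/L
Convert: 0.09032 mg/L × 1000 = 90.32 ng/mL

90 ng/mL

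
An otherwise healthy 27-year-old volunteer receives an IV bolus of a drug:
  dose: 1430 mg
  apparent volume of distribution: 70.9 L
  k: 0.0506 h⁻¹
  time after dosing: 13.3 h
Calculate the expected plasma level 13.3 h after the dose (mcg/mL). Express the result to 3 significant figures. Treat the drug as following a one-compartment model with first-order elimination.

C₀ = Dose / Vd = 1430 / 70.9 = 20.17 mg/L
C = C₀ · e^(−k·t) = 20.17 × e^(−0.05060 × 13.3)
  = 20.17 × 0.5102 = 10.29 mg/L
(10.29 mg/L = 10.29 mcg/mL)

10.3 mcg/mL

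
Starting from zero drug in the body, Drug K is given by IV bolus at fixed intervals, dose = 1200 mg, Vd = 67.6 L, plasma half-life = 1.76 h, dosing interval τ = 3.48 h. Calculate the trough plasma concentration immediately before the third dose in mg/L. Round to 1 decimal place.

C₀ per dose = Dose / Vd = 1200 / 67.6 = 17.75 mg/L
k = ln2 / t½ = 0.693147 / 1.76 = 0.3938 h⁻¹
Fraction remaining after one interval: r = e^(−kτ) = e^(−0.3938 × 3.48) = 0.2540
Before dose 3, 2 doses have been given (aged 1τ, 2τ).
C_trough = C₀ × (r + r²) = 17.75 × (0.2540 + 0.06452) = 5.654 mg/L

5.7 mg/L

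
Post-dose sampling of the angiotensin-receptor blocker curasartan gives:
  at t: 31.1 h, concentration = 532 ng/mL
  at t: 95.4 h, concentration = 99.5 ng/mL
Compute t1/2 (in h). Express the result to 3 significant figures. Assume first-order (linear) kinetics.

26.6 h

k = ln(C₁/C₂) / (t₂ − t₁) = ln(532/99.5) / (95.4 − 31.1)
  = 1.676 / 64.30 = 0.02607 h⁻¹
t½ = ln2 / k = 0.693147 / 0.02607 = 26.59 h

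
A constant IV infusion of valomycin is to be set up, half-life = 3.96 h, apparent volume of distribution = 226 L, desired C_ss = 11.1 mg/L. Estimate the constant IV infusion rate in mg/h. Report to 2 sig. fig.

k = ln2 / t½ = 0.693147 / 3.96 = 0.1750 h⁻¹
CL = k × Vd = 0.1750 × 226 = 39.55 L/h
At steady state, infusion rate R₀ = Css × CL = 11.1 × 39.55 = 439.0 mg/h

440 mg/h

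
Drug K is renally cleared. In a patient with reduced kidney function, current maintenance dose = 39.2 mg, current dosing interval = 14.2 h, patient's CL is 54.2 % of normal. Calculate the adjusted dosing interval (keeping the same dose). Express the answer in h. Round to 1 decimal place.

26.2 h

To keep the same average steady-state level, dosing rate must scale with clearance.
CL ratio = 54.2 / 100 = 0.5420
New interval (same dose) = 14.2 / 0.5420 = 26.20 h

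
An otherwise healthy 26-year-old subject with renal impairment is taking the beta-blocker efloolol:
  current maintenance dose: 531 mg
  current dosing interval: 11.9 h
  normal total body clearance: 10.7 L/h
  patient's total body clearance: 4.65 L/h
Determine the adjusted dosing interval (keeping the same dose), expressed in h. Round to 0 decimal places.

To keep the same average steady-state level, dosing rate must scale with clearance.
CL ratio = 4.65 / 10.7 = 0.4346
New interval (same dose) = 11.9 / 0.4346 = 27.38 h

27 h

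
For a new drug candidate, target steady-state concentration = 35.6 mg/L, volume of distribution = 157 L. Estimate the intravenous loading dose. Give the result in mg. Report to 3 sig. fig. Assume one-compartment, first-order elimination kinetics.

5590 mg

LD = Css × Vd = 35.6 × 157 = 5589 mg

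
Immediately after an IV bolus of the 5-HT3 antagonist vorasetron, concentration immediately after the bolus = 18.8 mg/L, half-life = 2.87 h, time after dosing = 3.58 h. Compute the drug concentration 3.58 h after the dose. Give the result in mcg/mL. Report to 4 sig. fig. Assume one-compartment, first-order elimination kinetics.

7.919 mcg/mL

k = ln2 / t½ = 0.693147 / 2.87 = 0.2415 h⁻¹
C = C₀ · e^(−k·t) = 18.80 × e^(−0.2415 × 3.58)
  = 18.80 × 0.4212 = 7.919 mg/L
(7.919 mg/L = 7.919 mcg/mL)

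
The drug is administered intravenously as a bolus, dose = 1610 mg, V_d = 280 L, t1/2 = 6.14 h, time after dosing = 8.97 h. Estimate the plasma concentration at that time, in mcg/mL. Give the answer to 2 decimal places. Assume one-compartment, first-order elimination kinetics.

2.09 mcg/mL

C₀ = Dose / Vd = 1610 / 280 = 5.750 mg/L
k = ln2 / t½ = 0.693147 / 6.14 = 0.1129 h⁻¹
C = C₀ · e^(−k·t) = 5.750 × e^(−0.1129 × 8.97)
  = 5.750 × 0.3632 = 2.088 mg/L
(2.088 mg/L = 2.088 mcg/mL)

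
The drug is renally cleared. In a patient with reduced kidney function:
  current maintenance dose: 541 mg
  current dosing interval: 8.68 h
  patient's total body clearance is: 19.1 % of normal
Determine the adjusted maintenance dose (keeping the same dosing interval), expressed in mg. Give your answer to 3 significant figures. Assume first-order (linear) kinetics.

To keep the same average steady-state level, dosing rate must scale with clearance.
CL ratio = 19.1 / 100 = 0.1910
New dose (same interval) = 541 × 0.1910 = 103.3 mg

103 mg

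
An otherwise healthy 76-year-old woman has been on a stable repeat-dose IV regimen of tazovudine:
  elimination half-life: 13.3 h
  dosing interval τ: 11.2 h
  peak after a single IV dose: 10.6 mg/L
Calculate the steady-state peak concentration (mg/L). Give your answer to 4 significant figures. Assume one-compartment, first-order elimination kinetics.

k = ln2 / t½ = 0.693147 / 13.3 = 0.05212 h⁻¹
e^(−kτ) = e^(−0.05212 × 11.2) = 0.5578
Accumulation ratio R = 1 / (1 − e^(−kτ)) = 1 / (1 − 0.5578) = 2.261
Steady-state peak = C₀ × R = 10.6 × 2.261 = 23.97 mg/L

23.97 mg/L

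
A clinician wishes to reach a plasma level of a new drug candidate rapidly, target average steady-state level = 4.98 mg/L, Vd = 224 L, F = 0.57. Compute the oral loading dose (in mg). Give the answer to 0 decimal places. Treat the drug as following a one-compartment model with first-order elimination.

LD = Css × Vd / F = 4.98 × 224 / 0.57 = 1957 mg

1957 mg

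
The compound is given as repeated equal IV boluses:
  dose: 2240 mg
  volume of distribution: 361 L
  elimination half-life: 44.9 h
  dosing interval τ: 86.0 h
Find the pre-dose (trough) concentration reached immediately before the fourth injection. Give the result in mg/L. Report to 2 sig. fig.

2.2 mg/L

C₀ per dose = Dose / Vd = 2240 / 361 = 6.205 mg/L
k = ln2 / t½ = 0.693147 / 44.9 = 0.01544 h⁻¹
Fraction remaining after one interval: r = e^(−kτ) = e^(−0.01544 × 86.0) = 0.2650
Before dose 4, 3 doses have been given (aged 1τ, 2τ, 3τ).
C_trough = C₀ × (r + r² + … + r^3) = C₀ × r(1−r^3)/(1−r)
        = 6.205 × 0.2650 × (1 − 0.01861) / (1 − 0.2650) = 2.196 mg/L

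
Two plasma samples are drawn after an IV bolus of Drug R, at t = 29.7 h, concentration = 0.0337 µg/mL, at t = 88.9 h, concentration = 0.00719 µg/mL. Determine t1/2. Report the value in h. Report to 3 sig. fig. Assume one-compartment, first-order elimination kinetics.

26.6 h

k = ln(C₁/C₂) / (t₂ − t₁) = ln(0.0337/0.00719) / (88.9 − 29.7)
  = 1.545 / 59.20 = 0.02610 h⁻¹
t½ = ln2 / k = 0.693147 / 0.02610 = 26.56 h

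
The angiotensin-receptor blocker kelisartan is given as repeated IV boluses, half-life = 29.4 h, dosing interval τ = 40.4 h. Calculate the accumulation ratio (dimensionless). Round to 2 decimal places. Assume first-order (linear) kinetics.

k = ln2 / t½ = 0.693147 / 29.4 = 0.02358 h⁻¹
e^(−kτ) = e^(−0.02358 × 40.4) = 0.3857
Accumulation ratio R = 1 / (1 − e^(−kτ)) = 1 / (1 − 0.3857) = 1.628

1.63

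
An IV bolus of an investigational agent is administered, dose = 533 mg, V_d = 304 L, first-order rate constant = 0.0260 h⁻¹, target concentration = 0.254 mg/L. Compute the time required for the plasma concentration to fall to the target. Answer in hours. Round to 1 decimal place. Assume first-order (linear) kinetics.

74.3 h

C₀ = Dose / Vd = 533.0 / 304 = 1.753 mg/L
t = ln(C₀ / C) / k = ln(1.753 / 0.254) / 0.02600
  = ln(6.902) / 0.02600 = 1.932 / 0.02600 = 74.31 h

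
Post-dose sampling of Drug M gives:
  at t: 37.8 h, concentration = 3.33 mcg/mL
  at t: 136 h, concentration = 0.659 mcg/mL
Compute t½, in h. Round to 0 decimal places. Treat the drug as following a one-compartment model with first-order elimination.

42 h

k = ln(C₁/C₂) / (t₂ − t₁) = ln(3.33/0.659) / (136 − 37.8)
  = 1.620 / 98.20 = 0.01650 h⁻¹
t½ = ln2 / k = 0.693147 / 0.01650 = 42.01 h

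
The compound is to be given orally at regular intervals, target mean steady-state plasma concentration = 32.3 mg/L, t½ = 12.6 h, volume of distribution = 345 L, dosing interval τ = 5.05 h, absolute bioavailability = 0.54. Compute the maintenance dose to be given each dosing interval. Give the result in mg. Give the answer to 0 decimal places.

k = ln2 / t½ = 0.693147 / 12.6 = 0.05501 h⁻¹
CL = k × Vd = 0.05501 × 345 = 18.98 L/h
At steady state, F × (Dose/τ) = Css × CL.
Dose = Css × CL × τ / F = 32.3 × 18.98 × 5.05 / 0.54 = 5733 mg

5733 mg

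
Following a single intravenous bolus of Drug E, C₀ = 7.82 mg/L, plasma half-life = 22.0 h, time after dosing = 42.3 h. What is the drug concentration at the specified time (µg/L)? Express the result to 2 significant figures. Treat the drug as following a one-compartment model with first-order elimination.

k = ln2 / t½ = 0.693147 / 22.0 = 0.03151 h⁻¹
C = C₀ · e^(−k·t) = 7.820 × e^(−0.03151 × 42.3)
  = 7.820 × 0.2637 = 2.062 mg/L
Convert: 2.062 mg/L × 1000 = 2062 µg/L

2100 µg/L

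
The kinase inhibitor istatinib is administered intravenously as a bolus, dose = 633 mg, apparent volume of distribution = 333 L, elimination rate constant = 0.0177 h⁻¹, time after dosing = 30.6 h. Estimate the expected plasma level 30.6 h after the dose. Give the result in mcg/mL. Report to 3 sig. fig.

C₀ = Dose / Vd = 633.0 / 333 = 1.901 mg/L
C = C₀ · e^(−k·t) = 1.901 × e^(−0.01770 × 30.6)
  = 1.901 × 0.5818 = 1.106 mg/L
(1.106 mg/L = 1.106 mcg/mL)

1.11 mcg/mL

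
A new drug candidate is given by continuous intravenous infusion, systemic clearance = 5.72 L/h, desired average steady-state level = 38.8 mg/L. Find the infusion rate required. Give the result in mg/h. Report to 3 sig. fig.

At steady state, infusion rate R₀ = Css × CL = 38.8 × 5.720 = 221.9 mg/h

222 mg/h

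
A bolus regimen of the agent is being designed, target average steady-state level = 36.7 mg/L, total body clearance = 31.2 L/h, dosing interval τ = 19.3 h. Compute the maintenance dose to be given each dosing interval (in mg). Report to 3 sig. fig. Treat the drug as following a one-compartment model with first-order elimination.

22100 mg

At steady state, Dose/τ = Css × CL.
Dose = Css × CL × τ = 36.7 × 31.20 × 19.3 = 22100 mg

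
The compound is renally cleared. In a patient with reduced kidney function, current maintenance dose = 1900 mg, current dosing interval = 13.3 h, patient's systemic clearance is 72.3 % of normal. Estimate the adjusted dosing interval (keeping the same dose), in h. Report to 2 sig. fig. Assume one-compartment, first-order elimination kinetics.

To keep the same average steady-state level, dosing rate must scale with clearance.
CL ratio = 72.3 / 100 = 0.7230
New interval (same dose) = 13.3 / 0.7230 = 18.40 h

18 h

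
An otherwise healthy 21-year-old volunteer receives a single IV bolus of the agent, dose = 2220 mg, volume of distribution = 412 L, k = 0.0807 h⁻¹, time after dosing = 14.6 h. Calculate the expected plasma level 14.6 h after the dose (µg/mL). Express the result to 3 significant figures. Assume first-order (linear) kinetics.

1.66 µg/mL

C₀ = Dose / Vd = 2220 / 412 = 5.388 mg/L
C = C₀ · e^(−k·t) = 5.388 × e^(−0.08070 × 14.6)
  = 5.388 × 0.3078 = 1.658 mg/L
(1.658 mg/L = 1.658 µg/mL)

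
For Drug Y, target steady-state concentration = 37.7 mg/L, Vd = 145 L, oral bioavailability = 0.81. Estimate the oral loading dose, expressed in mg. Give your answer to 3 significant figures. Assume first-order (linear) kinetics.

6750 mg

LD = Css × Vd / F = 37.7 × 145 / 0.81 = 6749 mg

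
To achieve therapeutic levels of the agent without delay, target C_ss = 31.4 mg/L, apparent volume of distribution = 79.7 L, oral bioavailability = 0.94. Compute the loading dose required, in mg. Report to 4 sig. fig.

2662 mg

LD = Css × Vd / F = 31.4 × 79.7 / 0.94 = 2662 mg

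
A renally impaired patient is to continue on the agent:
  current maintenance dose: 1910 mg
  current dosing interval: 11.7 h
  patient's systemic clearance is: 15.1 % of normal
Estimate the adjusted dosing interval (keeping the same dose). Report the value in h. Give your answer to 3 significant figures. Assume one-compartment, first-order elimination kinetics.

To keep the same average steady-state level, dosing rate must scale with clearance.
CL ratio = 15.1 / 100 = 0.1510
New interval (same dose) = 11.7 / 0.1510 = 77.48 h

77.5 h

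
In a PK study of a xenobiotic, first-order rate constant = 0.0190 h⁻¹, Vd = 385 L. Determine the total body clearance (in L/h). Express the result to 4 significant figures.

7.315 L/h

CL = k × Vd = 0.0190 × 385 = 7.315 L/h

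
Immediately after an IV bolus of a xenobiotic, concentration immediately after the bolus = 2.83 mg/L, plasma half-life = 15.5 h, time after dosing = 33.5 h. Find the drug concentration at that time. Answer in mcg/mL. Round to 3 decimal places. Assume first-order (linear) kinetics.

0.633 mcg/mL

k = ln2 / t½ = 0.693147 / 15.5 = 0.04472 h⁻¹
C = C₀ · e^(−k·t) = 2.830 × e^(−0.04472 × 33.5)
  = 2.830 × 0.2236 = 0.6328 mg/L
(0.6328 mg/L = 0.6328 mcg/mL)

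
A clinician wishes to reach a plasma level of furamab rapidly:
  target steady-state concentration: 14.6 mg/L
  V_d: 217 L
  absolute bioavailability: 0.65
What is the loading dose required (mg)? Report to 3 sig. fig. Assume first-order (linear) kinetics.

4870 mg

LD = Css × Vd / F = 14.6 × 217 / 0.65 = 4874 mg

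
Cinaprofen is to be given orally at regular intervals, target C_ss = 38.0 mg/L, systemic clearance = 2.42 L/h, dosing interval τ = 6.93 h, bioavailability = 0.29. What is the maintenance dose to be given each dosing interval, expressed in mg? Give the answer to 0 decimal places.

2198 mg

At steady state, F × (Dose/τ) = Css × CL.
Dose = Css × CL × τ / F = 38.0 × 2.420 × 6.93 / 0.29 = 2198 mg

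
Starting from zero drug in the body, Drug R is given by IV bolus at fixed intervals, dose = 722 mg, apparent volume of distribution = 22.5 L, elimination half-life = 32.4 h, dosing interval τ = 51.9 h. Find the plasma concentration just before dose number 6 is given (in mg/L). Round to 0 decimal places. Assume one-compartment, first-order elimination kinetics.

16 mg/L

C₀ per dose = Dose / Vd = 722 / 22.5 = 32.09 mg/L
k = ln2 / t½ = 0.693147 / 32.4 = 0.02139 h⁻¹
Fraction remaining after one interval: r = e^(−kτ) = e^(−0.02139 × 51.9) = 0.3295
Before dose 6, 5 doses have been given (aged 1τ, 2τ, 3τ, 4τ, 5τ).
C_trough = C₀ × (r + r² + … + r^5) = C₀ × r(1−r^5)/(1−r)
        = 32.09 × 0.3295 × (1 − 0.003884) / (1 − 0.3295) = 15.71 mg/L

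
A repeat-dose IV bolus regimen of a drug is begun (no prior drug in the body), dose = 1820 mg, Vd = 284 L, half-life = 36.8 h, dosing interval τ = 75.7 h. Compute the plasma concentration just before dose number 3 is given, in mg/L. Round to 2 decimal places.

1.91 mg/L

C₀ per dose = Dose / Vd = 1820 / 284 = 6.408 mg/L
k = ln2 / t½ = 0.693147 / 36.8 = 0.01884 h⁻¹
Fraction remaining after one interval: r = e^(−kτ) = e^(−0.01884 × 75.7) = 0.2402
Before dose 3, 2 doses have been given (aged 1τ, 2τ).
C_trough = C₀ × (r + r²) = 6.408 × (0.2402 + 0.05770) = 1.909 mg/L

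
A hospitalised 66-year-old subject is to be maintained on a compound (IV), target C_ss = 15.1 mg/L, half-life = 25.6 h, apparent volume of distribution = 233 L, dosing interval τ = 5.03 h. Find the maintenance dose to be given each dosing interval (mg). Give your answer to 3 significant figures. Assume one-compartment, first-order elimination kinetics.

k = ln2 / t½ = 0.693147 / 25.6 = 0.02708 h⁻¹
CL = k × Vd = 0.02708 × 233 = 6.310 L/h
At steady state, Dose/τ = Css × CL.
Dose = Css × CL × τ = 15.1 × 6.310 × 5.03 = 479.3 mg

479 mg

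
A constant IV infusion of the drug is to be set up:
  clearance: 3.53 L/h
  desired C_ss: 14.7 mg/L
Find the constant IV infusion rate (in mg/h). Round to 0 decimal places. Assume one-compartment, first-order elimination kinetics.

At steady state, infusion rate R₀ = Css × CL = 14.7 × 3.530 = 51.89 mg/h

52 mg/h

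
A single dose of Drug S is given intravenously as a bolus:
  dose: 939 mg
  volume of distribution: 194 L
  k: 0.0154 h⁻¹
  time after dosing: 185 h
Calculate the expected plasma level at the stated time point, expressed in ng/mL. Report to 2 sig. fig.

C₀ = Dose / Vd = 939.0 / 194 = 4.840 mg/L
C = C₀ · e^(−k·t) = 4.840 × e^(−0.01540 × 185)
  = 4.840 × 0.05790 = 0.2802 mg/L
Convert: 0.2802 mg/L × 1000 = 280.2 ng/mL

280 ng/mL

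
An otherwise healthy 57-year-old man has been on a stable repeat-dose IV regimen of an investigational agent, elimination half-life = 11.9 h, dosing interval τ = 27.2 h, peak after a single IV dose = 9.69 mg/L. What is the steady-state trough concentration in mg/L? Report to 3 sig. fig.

k = ln2 / t½ = 0.693147 / 11.9 = 0.05825 h⁻¹
e^(−kτ) = e^(−0.05825 × 27.2) = 0.2051
Accumulation ratio R = 1 / (1 − e^(−kτ)) = 1 / (1 − 0.2051) = 1.258
Steady-state trough = C₀ × R × e^(−kτ) = 9.69 × 1.258 × 0.2051 = 2.500 mg/L

2.50 mg/L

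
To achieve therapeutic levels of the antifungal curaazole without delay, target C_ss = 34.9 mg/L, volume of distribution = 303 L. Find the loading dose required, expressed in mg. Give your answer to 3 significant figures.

10600 mg

LD = Css × Vd = 34.9 × 303 = 10570 mg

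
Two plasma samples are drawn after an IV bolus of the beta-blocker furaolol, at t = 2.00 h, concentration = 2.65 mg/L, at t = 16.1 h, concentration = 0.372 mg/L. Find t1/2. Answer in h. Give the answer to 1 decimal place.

k = ln(C₁/C₂) / (t₂ − t₁) = ln(2.65/0.372) / (16.1 − 2.00)
  = 1.963 / 14.10 = 0.1392 h⁻¹
t½ = ln2 / k = 0.693147 / 0.1392 = 4.980 h

5.0 h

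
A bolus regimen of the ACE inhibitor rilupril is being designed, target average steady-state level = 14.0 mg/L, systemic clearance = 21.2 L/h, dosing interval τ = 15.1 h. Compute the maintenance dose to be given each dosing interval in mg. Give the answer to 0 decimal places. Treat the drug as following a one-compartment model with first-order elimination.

At steady state, Dose/τ = Css × CL.
Dose = Css × CL × τ = 14.0 × 21.20 × 15.1 = 4482 mg

4482 mg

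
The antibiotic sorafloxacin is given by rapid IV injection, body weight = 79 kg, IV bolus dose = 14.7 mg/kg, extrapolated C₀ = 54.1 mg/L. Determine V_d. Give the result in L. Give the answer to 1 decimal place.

21.5 L

Dose = 14.7 × 79 = 1161 mg
Vd = Dose / C₀ = 1161 / 54.1 = 21.46 L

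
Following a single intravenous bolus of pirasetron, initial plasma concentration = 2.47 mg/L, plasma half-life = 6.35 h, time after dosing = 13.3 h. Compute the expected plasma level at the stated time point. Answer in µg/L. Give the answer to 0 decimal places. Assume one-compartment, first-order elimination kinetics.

578 µg/L

k = ln2 / t½ = 0.693147 / 6.35 = 0.1092 h⁻¹
C = C₀ · e^(−k·t) = 2.470 × e^(−0.1092 × 13.3)
  = 2.470 × 0.2340 = 0.5780 mg/L
Convert: 0.5780 mg/L × 1000 = 578.0 µg/L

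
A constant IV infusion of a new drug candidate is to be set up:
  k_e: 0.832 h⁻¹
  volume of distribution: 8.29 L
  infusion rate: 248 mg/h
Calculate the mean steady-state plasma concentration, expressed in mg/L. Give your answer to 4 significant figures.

CL = k × Vd = 0.8320 × 8.29 = 6.897 L/h
At steady state Css = R₀ / CL = 248 / 6.897 = 35.96 mg/L

35.96 mg/L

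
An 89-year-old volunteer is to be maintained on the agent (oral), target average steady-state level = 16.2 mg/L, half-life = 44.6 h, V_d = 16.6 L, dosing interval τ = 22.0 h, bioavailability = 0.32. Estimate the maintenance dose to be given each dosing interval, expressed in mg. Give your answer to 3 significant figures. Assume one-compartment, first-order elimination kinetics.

287 mg

k = ln2 / t½ = 0.693147 / 44.6 = 0.01554 h⁻¹
CL = k × Vd = 0.01554 × 16.6 = 0.2580 L/h
At steady state, F × (Dose/τ) = Css × CL.
Dose = Css × CL × τ / F = 16.2 × 0.2580 × 22.0 / 0.32 = 287.3 mg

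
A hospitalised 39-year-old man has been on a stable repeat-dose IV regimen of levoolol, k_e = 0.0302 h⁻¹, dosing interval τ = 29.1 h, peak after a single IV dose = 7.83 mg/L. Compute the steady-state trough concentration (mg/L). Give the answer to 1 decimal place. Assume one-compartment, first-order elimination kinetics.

e^(−kτ) = e^(−0.03020 × 29.1) = 0.4153
Accumulation ratio R = 1 / (1 − e^(−kτ)) = 1 / (1 − 0.4153) = 1.710
Steady-state trough = C₀ × R × e^(−kτ) = 7.83 × 1.710 × 0.4153 = 5.561 mg/L

5.6 mg/L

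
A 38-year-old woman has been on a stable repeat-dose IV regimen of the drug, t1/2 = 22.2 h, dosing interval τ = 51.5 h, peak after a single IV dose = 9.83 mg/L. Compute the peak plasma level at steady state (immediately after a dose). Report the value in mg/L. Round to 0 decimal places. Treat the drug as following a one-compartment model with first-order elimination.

k = ln2 / t½ = 0.693147 / 22.2 = 0.03122 h⁻¹
e^(−kτ) = e^(−0.03122 × 51.5) = 0.2003
Accumulation ratio R = 1 / (1 − e^(−kτ)) = 1 / (1 − 0.2003) = 1.250
Steady-state peak = C₀ × R = 9.83 × 1.250 = 12.29 mg/L

12 mg/L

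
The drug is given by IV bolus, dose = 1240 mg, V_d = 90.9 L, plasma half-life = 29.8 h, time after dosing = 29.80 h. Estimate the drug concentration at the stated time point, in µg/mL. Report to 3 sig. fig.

C₀ = Dose / Vd = 1240 / 90.9 = 13.64 mg/L
k = ln2 / t½ = 0.693147 / 29.8 = 0.02326 h⁻¹
t / t½ = 29.80 / 29.8 = 1 half-lives
C = C₀ × (1/2)^1 = 13.64 × 0.5000 = 6.820 mg/L
(6.820 mg/L = 6.820 µg/mL)

6.82 µg/mL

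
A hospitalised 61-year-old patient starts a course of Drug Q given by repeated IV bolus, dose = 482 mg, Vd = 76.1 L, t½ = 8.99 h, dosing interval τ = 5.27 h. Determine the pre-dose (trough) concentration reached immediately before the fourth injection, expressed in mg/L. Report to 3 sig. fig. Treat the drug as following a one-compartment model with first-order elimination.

8.90 mg/L

C₀ per dose = Dose / Vd = 482 / 76.1 = 6.334 mg/L
k = ln2 / t½ = 0.693147 / 8.99 = 0.07710 h⁻¹
Fraction remaining after one interval: r = e^(−kτ) = e^(−0.07710 × 5.27) = 0.6661
Before dose 4, 3 doses have been given (aged 1τ, 2τ, 3τ).
C_trough = C₀ × (r + r² + … + r^3) = C₀ × r(1−r^3)/(1−r)
        = 6.334 × 0.6661 × (1 − 0.2955) / (1 − 0.6661) = 8.902 mg/L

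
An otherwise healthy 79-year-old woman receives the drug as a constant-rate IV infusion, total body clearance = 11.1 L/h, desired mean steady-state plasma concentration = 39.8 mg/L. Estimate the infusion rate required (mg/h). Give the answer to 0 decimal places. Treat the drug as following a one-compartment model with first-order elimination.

442 mg/h

At steady state, infusion rate R₀ = Css × CL = 39.8 × 11.10 = 441.8 mg/h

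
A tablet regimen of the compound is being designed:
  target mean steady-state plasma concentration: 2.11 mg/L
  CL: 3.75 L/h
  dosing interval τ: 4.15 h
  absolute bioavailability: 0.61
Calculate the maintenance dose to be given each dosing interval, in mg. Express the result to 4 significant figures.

At steady state, F × (Dose/τ) = Css × CL.
Dose = Css × CL × τ / F = 2.11 × 3.750 × 4.15 / 0.61 = 53.83 mg

53.83 mg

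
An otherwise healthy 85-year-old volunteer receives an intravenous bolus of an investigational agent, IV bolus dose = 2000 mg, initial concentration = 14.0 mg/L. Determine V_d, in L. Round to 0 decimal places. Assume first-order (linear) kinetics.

Vd = Dose / C₀ = 2000 / 14.0 = 142.9 L

143 L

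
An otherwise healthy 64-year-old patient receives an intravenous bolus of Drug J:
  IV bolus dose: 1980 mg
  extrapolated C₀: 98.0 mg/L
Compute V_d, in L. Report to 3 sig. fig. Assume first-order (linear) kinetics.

Vd = Dose / C₀ = 1980 / 98.0 = 20.20 L

20.2 L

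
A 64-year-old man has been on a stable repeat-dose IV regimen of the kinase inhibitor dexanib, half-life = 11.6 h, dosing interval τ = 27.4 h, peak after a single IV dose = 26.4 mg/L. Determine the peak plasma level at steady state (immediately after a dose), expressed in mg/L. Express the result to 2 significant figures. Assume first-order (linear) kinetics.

k = ln2 / t½ = 0.693147 / 11.6 = 0.05975 h⁻¹
e^(−kτ) = e^(−0.05975 × 27.4) = 0.1945
Accumulation ratio R = 1 / (1 − e^(−kτ)) = 1 / (1 − 0.1945) = 1.241
Steady-state peak = C₀ × R = 26.4 × 1.241 = 32.76 mg/L

33 mg/L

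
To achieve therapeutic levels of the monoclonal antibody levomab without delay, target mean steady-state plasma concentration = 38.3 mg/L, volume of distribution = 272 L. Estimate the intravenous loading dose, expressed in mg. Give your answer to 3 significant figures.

10400 mg

LD = Css × Vd = 38.3 × 272 = 10420 mg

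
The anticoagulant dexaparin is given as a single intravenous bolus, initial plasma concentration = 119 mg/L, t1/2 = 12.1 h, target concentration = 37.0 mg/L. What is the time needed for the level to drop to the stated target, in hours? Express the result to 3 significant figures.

20.4 h

k = ln2 / t½ = 0.693147 / 12.1 = 0.05728 h⁻¹
t = ln(C₀ / C) / k = ln(119.0 / 37.0) / 0.05728
  = ln(3.216) / 0.05728 = 1.168 / 0.05728 = 20.39 h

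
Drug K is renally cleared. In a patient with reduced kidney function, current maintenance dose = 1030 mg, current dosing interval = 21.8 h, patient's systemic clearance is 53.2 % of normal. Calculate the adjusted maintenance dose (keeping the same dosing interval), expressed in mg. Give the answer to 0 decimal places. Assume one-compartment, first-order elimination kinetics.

548 mg

To keep the same average steady-state level, dosing rate must scale with clearance.
CL ratio = 53.2 / 100 = 0.5320
New dose (same interval) = 1030 × 0.5320 = 548.0 mg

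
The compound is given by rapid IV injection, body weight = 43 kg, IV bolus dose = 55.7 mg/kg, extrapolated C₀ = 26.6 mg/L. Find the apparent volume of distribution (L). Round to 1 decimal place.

Dose = 55.7 × 43 = 2395 mg
Vd = Dose / C₀ = 2395 / 26.6 = 90.04 L

90.0 L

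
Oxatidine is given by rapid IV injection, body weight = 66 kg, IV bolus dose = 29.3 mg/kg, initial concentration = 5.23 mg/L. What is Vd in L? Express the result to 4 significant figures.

369.8 L

Dose = 29.3 × 66 = 1934 mg
Vd = Dose / C₀ = 1934 / 5.23 = 369.8 L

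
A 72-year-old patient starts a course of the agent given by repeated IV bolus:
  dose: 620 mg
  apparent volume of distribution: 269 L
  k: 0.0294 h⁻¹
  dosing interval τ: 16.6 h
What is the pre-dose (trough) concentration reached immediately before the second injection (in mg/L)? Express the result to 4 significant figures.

C₀ per dose = Dose / Vd = 620 / 269 = 2.305 mg/L
Fraction remaining after one interval: r = e^(−kτ) = e^(−0.02940 × 16.6) = 0.6138
Before dose 2, 1 dose has been given (aged 1τ).
C_trough = C₀ × r = 2.305 × 0.6138 = 1.415 mg/L

1.415 mg/L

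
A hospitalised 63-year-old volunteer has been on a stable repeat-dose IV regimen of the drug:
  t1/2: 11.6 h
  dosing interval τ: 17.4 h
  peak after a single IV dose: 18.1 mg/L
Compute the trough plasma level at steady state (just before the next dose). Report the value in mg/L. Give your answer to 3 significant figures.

9.90 mg/L

k = ln2 / t½ = 0.693147 / 11.6 = 0.05975 h⁻¹
e^(−kτ) = e^(−0.05975 × 17.4) = 0.3536
Accumulation ratio R = 1 / (1 − e^(−kτ)) = 1 / (1 − 0.3536) = 1.547
Steady-state trough = C₀ × R × e^(−kτ) = 18.1 × 1.547 × 0.3536 = 9.901 mg/L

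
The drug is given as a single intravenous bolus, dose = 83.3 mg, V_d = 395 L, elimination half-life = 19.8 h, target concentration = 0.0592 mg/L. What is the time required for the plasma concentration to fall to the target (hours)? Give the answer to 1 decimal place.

36.3 h

C₀ = Dose / Vd = 83.30 / 395 = 0.2109 mg/L
k = ln2 / t½ = 0.693147 / 19.8 = 0.03501 h⁻¹
t = ln(C₀ / C) / k = ln(0.2109 / 0.0592) / 0.03501
  = ln(3.563) / 0.03501 = 1.271 / 0.03501 = 36.30 h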